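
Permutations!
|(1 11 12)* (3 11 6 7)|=6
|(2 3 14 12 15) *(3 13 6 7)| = |(2 13 6 7 3 14 12 15)| = 8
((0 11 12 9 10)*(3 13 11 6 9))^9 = [6, 1, 2, 13, 4, 5, 9, 7, 8, 10, 0, 12, 3, 11] = (0 6 9 10)(3 13 11 12)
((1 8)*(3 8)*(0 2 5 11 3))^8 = (0 2 5 11 3 8 1) = [2, 0, 5, 8, 4, 11, 6, 7, 1, 9, 10, 3]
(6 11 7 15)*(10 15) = (6 11 7 10 15) = [0, 1, 2, 3, 4, 5, 11, 10, 8, 9, 15, 7, 12, 13, 14, 6]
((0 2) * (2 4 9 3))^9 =[2, 1, 3, 9, 0, 5, 6, 7, 8, 4] =(0 2 3 9 4)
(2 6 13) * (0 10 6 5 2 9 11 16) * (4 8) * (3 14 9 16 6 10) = (0 3 14 9 11 6 13 16)(2 5)(4 8) = [3, 1, 5, 14, 8, 2, 13, 7, 4, 11, 10, 6, 12, 16, 9, 15, 0]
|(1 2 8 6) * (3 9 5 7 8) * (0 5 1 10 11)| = |(0 5 7 8 6 10 11)(1 2 3 9)| = 28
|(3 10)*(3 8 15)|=4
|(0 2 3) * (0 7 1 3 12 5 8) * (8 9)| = 6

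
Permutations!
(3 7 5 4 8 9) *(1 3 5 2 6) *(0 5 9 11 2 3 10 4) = [5, 10, 6, 7, 8, 0, 1, 3, 11, 9, 4, 2] = (0 5)(1 10 4 8 11 2 6)(3 7)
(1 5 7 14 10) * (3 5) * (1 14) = (1 3 5 7)(10 14) = [0, 3, 2, 5, 4, 7, 6, 1, 8, 9, 14, 11, 12, 13, 10]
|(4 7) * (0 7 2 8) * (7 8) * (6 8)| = |(0 6 8)(2 7 4)| = 3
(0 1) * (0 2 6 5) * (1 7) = (0 7 1 2 6 5) = [7, 2, 6, 3, 4, 0, 5, 1]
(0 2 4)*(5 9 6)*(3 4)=(0 2 3 4)(5 9 6)=[2, 1, 3, 4, 0, 9, 5, 7, 8, 6]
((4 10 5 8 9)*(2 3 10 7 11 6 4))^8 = (11)(2 10 8)(3 5 9) = [0, 1, 10, 5, 4, 9, 6, 7, 2, 3, 8, 11]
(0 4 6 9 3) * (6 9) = (0 4 9 3) = [4, 1, 2, 0, 9, 5, 6, 7, 8, 3]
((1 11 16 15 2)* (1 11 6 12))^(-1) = (1 12 6)(2 15 16 11) = [0, 12, 15, 3, 4, 5, 1, 7, 8, 9, 10, 2, 6, 13, 14, 16, 11]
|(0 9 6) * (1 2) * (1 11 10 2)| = 3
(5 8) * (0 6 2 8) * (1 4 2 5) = (0 6 5)(1 4 2 8) = [6, 4, 8, 3, 2, 0, 5, 7, 1]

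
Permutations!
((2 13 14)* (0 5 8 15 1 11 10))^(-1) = (0 10 11 1 15 8 5)(2 14 13) = [10, 15, 14, 3, 4, 0, 6, 7, 5, 9, 11, 1, 12, 2, 13, 8]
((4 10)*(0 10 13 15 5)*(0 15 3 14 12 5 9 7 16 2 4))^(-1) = [10, 1, 16, 13, 2, 12, 6, 9, 8, 15, 0, 11, 14, 4, 3, 5, 7] = (0 10)(2 16 7 9 15 5 12 14 3 13 4)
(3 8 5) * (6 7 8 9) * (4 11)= [0, 1, 2, 9, 11, 3, 7, 8, 5, 6, 10, 4]= (3 9 6 7 8 5)(4 11)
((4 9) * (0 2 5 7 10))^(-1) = (0 10 7 5 2)(4 9) = [10, 1, 0, 3, 9, 2, 6, 5, 8, 4, 7]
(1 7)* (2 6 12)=[0, 7, 6, 3, 4, 5, 12, 1, 8, 9, 10, 11, 2]=(1 7)(2 6 12)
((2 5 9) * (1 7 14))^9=(14)=[0, 1, 2, 3, 4, 5, 6, 7, 8, 9, 10, 11, 12, 13, 14]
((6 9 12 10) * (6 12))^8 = [0, 1, 2, 3, 4, 5, 6, 7, 8, 9, 10, 11, 12] = (12)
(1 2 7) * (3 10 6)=(1 2 7)(3 10 6)=[0, 2, 7, 10, 4, 5, 3, 1, 8, 9, 6]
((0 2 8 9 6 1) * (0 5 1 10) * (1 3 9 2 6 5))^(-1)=(0 10 6)(2 8)(3 5 9)=[10, 1, 8, 5, 4, 9, 0, 7, 2, 3, 6]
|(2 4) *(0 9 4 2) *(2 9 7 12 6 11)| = |(0 7 12 6 11 2 9 4)| = 8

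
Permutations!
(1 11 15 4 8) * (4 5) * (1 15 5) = (1 11 5 4 8 15) = [0, 11, 2, 3, 8, 4, 6, 7, 15, 9, 10, 5, 12, 13, 14, 1]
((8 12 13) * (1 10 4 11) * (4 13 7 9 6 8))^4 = [0, 11, 2, 3, 13, 5, 9, 12, 6, 7, 1, 4, 8, 10] = (1 11 4 13 10)(6 9 7 12 8)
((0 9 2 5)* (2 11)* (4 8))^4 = [5, 1, 11, 3, 4, 2, 6, 7, 8, 0, 10, 9] = (0 5 2 11 9)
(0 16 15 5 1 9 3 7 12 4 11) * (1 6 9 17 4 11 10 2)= [16, 17, 1, 7, 10, 6, 9, 12, 8, 3, 2, 0, 11, 13, 14, 5, 15, 4]= (0 16 15 5 6 9 3 7 12 11)(1 17 4 10 2)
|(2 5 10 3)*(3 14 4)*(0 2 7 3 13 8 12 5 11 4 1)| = 22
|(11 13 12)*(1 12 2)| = |(1 12 11 13 2)| = 5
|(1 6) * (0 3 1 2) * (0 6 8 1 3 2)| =|(0 2 6)(1 8)| =6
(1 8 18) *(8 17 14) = (1 17 14 8 18) = [0, 17, 2, 3, 4, 5, 6, 7, 18, 9, 10, 11, 12, 13, 8, 15, 16, 14, 1]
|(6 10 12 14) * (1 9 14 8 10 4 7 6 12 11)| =|(1 9 14 12 8 10 11)(4 7 6)| =21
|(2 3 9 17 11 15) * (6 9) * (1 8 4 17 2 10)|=28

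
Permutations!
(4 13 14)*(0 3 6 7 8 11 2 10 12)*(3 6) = (0 6 7 8 11 2 10 12)(4 13 14) = [6, 1, 10, 3, 13, 5, 7, 8, 11, 9, 12, 2, 0, 14, 4]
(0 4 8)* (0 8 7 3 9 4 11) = (0 11)(3 9 4 7) = [11, 1, 2, 9, 7, 5, 6, 3, 8, 4, 10, 0]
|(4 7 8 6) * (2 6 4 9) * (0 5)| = |(0 5)(2 6 9)(4 7 8)| = 6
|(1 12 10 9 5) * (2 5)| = 6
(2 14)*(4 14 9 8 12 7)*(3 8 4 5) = (2 9 4 14)(3 8 12 7 5) = [0, 1, 9, 8, 14, 3, 6, 5, 12, 4, 10, 11, 7, 13, 2]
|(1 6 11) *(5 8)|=|(1 6 11)(5 8)|=6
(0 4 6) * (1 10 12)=(0 4 6)(1 10 12)=[4, 10, 2, 3, 6, 5, 0, 7, 8, 9, 12, 11, 1]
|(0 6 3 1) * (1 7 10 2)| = |(0 6 3 7 10 2 1)| = 7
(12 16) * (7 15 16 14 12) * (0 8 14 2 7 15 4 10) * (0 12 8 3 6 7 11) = [3, 1, 11, 6, 10, 5, 7, 4, 14, 9, 12, 0, 2, 13, 8, 16, 15] = (0 3 6 7 4 10 12 2 11)(8 14)(15 16)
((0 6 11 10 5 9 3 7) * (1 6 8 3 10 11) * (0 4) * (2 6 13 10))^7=(13)(0 3 4 8 7)=[3, 1, 2, 4, 8, 5, 6, 0, 7, 9, 10, 11, 12, 13]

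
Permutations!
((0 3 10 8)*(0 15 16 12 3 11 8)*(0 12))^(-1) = (0 16 15 8 11)(3 12 10) = [16, 1, 2, 12, 4, 5, 6, 7, 11, 9, 3, 0, 10, 13, 14, 8, 15]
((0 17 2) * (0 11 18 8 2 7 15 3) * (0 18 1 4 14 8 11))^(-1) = (0 2 8 14 4 1 11 18 3 15 7 17) = [2, 11, 8, 15, 1, 5, 6, 17, 14, 9, 10, 18, 12, 13, 4, 7, 16, 0, 3]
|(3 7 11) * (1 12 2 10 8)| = |(1 12 2 10 8)(3 7 11)| = 15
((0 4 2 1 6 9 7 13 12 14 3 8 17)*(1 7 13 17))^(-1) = [17, 8, 4, 14, 0, 5, 1, 2, 3, 6, 10, 11, 13, 9, 12, 15, 16, 7] = (0 17 7 2 4)(1 8 3 14 12 13 9 6)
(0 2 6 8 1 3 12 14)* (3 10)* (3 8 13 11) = (0 2 6 13 11 3 12 14)(1 10 8) = [2, 10, 6, 12, 4, 5, 13, 7, 1, 9, 8, 3, 14, 11, 0]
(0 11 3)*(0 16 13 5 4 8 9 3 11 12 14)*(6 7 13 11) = (0 12 14)(3 16 11 6 7 13 5 4 8 9) = [12, 1, 2, 16, 8, 4, 7, 13, 9, 3, 10, 6, 14, 5, 0, 15, 11]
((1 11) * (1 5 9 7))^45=(11)=[0, 1, 2, 3, 4, 5, 6, 7, 8, 9, 10, 11]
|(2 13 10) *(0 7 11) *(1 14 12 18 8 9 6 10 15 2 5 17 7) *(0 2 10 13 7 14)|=66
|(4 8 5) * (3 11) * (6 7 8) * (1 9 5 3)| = |(1 9 5 4 6 7 8 3 11)| = 9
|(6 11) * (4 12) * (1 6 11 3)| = |(1 6 3)(4 12)| = 6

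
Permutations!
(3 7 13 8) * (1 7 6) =(1 7 13 8 3 6) =[0, 7, 2, 6, 4, 5, 1, 13, 3, 9, 10, 11, 12, 8]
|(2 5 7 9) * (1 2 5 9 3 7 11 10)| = |(1 2 9 5 11 10)(3 7)| = 6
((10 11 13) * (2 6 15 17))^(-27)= (2 6 15 17)= [0, 1, 6, 3, 4, 5, 15, 7, 8, 9, 10, 11, 12, 13, 14, 17, 16, 2]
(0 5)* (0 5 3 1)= (5)(0 3 1)= [3, 0, 2, 1, 4, 5]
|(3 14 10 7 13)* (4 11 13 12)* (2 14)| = |(2 14 10 7 12 4 11 13 3)| = 9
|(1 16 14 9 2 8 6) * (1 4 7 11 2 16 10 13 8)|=9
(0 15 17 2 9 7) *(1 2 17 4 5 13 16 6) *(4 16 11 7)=(17)(0 15 16 6 1 2 9 4 5 13 11 7)=[15, 2, 9, 3, 5, 13, 1, 0, 8, 4, 10, 7, 12, 11, 14, 16, 6, 17]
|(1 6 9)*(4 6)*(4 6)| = 3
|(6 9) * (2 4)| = 2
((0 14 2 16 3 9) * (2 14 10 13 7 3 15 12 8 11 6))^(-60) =[0, 1, 12, 3, 4, 5, 15, 7, 2, 9, 10, 16, 6, 13, 14, 11, 8] =(2 12 6 15 11 16 8)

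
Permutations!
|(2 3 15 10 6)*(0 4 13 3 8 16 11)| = |(0 4 13 3 15 10 6 2 8 16 11)| = 11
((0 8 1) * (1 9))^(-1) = [1, 9, 2, 3, 4, 5, 6, 7, 0, 8] = (0 1 9 8)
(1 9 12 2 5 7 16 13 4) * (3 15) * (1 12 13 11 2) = [0, 9, 5, 15, 12, 7, 6, 16, 8, 13, 10, 2, 1, 4, 14, 3, 11] = (1 9 13 4 12)(2 5 7 16 11)(3 15)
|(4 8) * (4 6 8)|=2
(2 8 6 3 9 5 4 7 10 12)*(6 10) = (2 8 10 12)(3 9 5 4 7 6) = [0, 1, 8, 9, 7, 4, 3, 6, 10, 5, 12, 11, 2]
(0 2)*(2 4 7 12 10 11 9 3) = (0 4 7 12 10 11 9 3 2) = [4, 1, 0, 2, 7, 5, 6, 12, 8, 3, 11, 9, 10]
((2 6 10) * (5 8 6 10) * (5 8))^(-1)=[0, 1, 10, 3, 4, 5, 8, 7, 6, 9, 2]=(2 10)(6 8)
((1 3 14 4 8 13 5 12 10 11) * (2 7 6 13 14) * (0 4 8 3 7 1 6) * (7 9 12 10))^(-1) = (0 7 12 9 1 2 3 4)(5 13 6 11 10)(8 14) = [7, 2, 3, 4, 0, 13, 11, 12, 14, 1, 5, 10, 9, 6, 8]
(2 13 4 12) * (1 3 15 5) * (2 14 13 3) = (1 2 3 15 5)(4 12 14 13) = [0, 2, 3, 15, 12, 1, 6, 7, 8, 9, 10, 11, 14, 4, 13, 5]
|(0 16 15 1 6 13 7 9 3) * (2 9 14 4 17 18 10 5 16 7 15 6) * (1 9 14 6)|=|(0 7 6 13 15 9 3)(1 2 14 4 17 18 10 5 16)|=63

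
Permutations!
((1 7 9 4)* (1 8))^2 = (1 9 8 7 4) = [0, 9, 2, 3, 1, 5, 6, 4, 7, 8]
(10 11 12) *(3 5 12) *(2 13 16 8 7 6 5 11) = [0, 1, 13, 11, 4, 12, 5, 6, 7, 9, 2, 3, 10, 16, 14, 15, 8] = (2 13 16 8 7 6 5 12 10)(3 11)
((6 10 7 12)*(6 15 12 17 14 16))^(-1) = (6 16 14 17 7 10)(12 15) = [0, 1, 2, 3, 4, 5, 16, 10, 8, 9, 6, 11, 15, 13, 17, 12, 14, 7]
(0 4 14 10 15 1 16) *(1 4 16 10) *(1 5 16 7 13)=(0 7 13 1 10 15 4 14 5 16)=[7, 10, 2, 3, 14, 16, 6, 13, 8, 9, 15, 11, 12, 1, 5, 4, 0]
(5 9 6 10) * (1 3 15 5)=(1 3 15 5 9 6 10)=[0, 3, 2, 15, 4, 9, 10, 7, 8, 6, 1, 11, 12, 13, 14, 5]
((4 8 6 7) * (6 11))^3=(4 6 8 7 11)=[0, 1, 2, 3, 6, 5, 8, 11, 7, 9, 10, 4]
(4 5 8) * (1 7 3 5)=(1 7 3 5 8 4)=[0, 7, 2, 5, 1, 8, 6, 3, 4]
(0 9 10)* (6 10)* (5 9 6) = (0 6 10)(5 9) = [6, 1, 2, 3, 4, 9, 10, 7, 8, 5, 0]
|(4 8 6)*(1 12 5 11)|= 12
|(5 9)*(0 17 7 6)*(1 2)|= |(0 17 7 6)(1 2)(5 9)|= 4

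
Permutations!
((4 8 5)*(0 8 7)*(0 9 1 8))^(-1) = [0, 9, 2, 3, 5, 8, 6, 4, 1, 7] = (1 9 7 4 5 8)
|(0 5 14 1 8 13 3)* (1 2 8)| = |(0 5 14 2 8 13 3)| = 7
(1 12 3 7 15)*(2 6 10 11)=(1 12 3 7 15)(2 6 10 11)=[0, 12, 6, 7, 4, 5, 10, 15, 8, 9, 11, 2, 3, 13, 14, 1]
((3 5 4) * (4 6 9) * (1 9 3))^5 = (1 4 9)(3 6 5) = [0, 4, 2, 6, 9, 3, 5, 7, 8, 1]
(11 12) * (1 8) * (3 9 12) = (1 8)(3 9 12 11) = [0, 8, 2, 9, 4, 5, 6, 7, 1, 12, 10, 3, 11]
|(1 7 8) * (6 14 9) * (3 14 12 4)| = 6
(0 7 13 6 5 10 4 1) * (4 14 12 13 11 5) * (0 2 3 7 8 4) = (0 8 4 1 2 3 7 11 5 10 14 12 13 6) = [8, 2, 3, 7, 1, 10, 0, 11, 4, 9, 14, 5, 13, 6, 12]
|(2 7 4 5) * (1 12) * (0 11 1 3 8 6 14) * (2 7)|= |(0 11 1 12 3 8 6 14)(4 5 7)|= 24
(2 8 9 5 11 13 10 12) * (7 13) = (2 8 9 5 11 7 13 10 12) = [0, 1, 8, 3, 4, 11, 6, 13, 9, 5, 12, 7, 2, 10]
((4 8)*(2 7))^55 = (2 7)(4 8) = [0, 1, 7, 3, 8, 5, 6, 2, 4]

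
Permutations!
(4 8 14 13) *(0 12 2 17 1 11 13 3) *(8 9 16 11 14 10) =[12, 14, 17, 0, 9, 5, 6, 7, 10, 16, 8, 13, 2, 4, 3, 15, 11, 1] =(0 12 2 17 1 14 3)(4 9 16 11 13)(8 10)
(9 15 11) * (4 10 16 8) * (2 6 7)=(2 6 7)(4 10 16 8)(9 15 11)=[0, 1, 6, 3, 10, 5, 7, 2, 4, 15, 16, 9, 12, 13, 14, 11, 8]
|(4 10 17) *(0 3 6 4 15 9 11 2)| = 10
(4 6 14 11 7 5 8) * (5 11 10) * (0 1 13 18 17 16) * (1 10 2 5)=[10, 13, 5, 3, 6, 8, 14, 11, 4, 9, 1, 7, 12, 18, 2, 15, 0, 16, 17]=(0 10 1 13 18 17 16)(2 5 8 4 6 14)(7 11)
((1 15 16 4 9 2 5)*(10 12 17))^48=(17)(1 5 2 9 4 16 15)=[0, 5, 9, 3, 16, 2, 6, 7, 8, 4, 10, 11, 12, 13, 14, 1, 15, 17]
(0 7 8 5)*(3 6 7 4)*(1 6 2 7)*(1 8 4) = (0 1 6 8 5)(2 7 4 3) = [1, 6, 7, 2, 3, 0, 8, 4, 5]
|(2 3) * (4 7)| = |(2 3)(4 7)| = 2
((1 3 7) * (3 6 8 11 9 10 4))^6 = (1 4 11)(3 9 6)(7 10 8) = [0, 4, 2, 9, 11, 5, 3, 10, 7, 6, 8, 1]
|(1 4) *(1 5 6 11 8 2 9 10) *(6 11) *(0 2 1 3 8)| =10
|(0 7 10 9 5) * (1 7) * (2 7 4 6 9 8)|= |(0 1 4 6 9 5)(2 7 10 8)|= 12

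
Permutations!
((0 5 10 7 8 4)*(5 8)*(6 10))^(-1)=(0 4 8)(5 7 10 6)=[4, 1, 2, 3, 8, 7, 5, 10, 0, 9, 6]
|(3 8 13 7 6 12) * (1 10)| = 6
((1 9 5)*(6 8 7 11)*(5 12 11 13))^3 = [0, 11, 2, 3, 4, 12, 13, 1, 5, 6, 10, 7, 8, 9] = (1 11 7)(5 12 8)(6 13 9)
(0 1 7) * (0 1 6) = (0 6)(1 7) = [6, 7, 2, 3, 4, 5, 0, 1]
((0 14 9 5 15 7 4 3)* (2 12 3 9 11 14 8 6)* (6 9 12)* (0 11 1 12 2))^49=(0 15 6 5 2 9 4 8 7)(1 14 11 3 12)=[15, 14, 9, 12, 8, 2, 5, 0, 7, 4, 10, 3, 1, 13, 11, 6]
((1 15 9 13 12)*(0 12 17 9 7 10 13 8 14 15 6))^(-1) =(0 6 1 12)(7 15 14 8 9 17 13 10) =[6, 12, 2, 3, 4, 5, 1, 15, 9, 17, 7, 11, 0, 10, 8, 14, 16, 13]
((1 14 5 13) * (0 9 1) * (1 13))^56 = (0 13 9)(1 5 14) = [13, 5, 2, 3, 4, 14, 6, 7, 8, 0, 10, 11, 12, 9, 1]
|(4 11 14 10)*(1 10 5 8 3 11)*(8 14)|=|(1 10 4)(3 11 8)(5 14)|=6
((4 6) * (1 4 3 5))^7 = (1 6 5 4 3) = [0, 6, 2, 1, 3, 4, 5]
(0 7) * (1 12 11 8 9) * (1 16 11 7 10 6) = (0 10 6 1 12 7)(8 9 16 11) = [10, 12, 2, 3, 4, 5, 1, 0, 9, 16, 6, 8, 7, 13, 14, 15, 11]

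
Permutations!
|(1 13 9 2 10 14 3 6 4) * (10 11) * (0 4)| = |(0 4 1 13 9 2 11 10 14 3 6)| = 11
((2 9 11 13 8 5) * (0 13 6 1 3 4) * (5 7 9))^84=[9, 13, 2, 8, 7, 5, 0, 1, 6, 3, 10, 4, 12, 11]=(0 9 3 8 6)(1 13 11 4 7)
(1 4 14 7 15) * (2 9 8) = (1 4 14 7 15)(2 9 8) = [0, 4, 9, 3, 14, 5, 6, 15, 2, 8, 10, 11, 12, 13, 7, 1]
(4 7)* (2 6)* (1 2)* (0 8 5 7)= (0 8 5 7 4)(1 2 6)= [8, 2, 6, 3, 0, 7, 1, 4, 5]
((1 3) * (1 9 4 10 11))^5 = (1 11 10 4 9 3) = [0, 11, 2, 1, 9, 5, 6, 7, 8, 3, 4, 10]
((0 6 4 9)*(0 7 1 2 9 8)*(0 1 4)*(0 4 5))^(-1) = (0 5 7 9 2 1 8 4 6) = [5, 8, 1, 3, 6, 7, 0, 9, 4, 2]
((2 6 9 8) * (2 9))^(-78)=(9)=[0, 1, 2, 3, 4, 5, 6, 7, 8, 9]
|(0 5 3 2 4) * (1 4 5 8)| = 12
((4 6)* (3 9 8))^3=[0, 1, 2, 3, 6, 5, 4, 7, 8, 9]=(9)(4 6)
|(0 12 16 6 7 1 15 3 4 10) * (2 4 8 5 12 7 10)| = 22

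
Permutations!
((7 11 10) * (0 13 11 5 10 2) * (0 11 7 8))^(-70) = (0 7 10)(5 8 13) = [7, 1, 2, 3, 4, 8, 6, 10, 13, 9, 0, 11, 12, 5]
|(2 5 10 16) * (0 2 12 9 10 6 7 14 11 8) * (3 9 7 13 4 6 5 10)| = 18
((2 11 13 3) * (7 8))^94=[0, 1, 13, 11, 4, 5, 6, 7, 8, 9, 10, 3, 12, 2]=(2 13)(3 11)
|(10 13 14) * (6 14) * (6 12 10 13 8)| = |(6 14 13 12 10 8)| = 6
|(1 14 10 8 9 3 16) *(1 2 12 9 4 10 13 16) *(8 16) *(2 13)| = 30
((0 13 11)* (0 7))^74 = (0 11)(7 13) = [11, 1, 2, 3, 4, 5, 6, 13, 8, 9, 10, 0, 12, 7]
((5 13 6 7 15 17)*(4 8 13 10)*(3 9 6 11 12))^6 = (3 5 12 17 11 15 13 7 8 6 4 9 10) = [0, 1, 2, 5, 9, 12, 4, 8, 6, 10, 3, 15, 17, 7, 14, 13, 16, 11]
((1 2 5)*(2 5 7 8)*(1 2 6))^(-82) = (1 2 8)(5 7 6) = [0, 2, 8, 3, 4, 7, 5, 6, 1]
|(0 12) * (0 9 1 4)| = 5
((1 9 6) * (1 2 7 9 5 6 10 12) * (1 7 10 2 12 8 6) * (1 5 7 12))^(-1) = (12)(1 6 8 10 2 9 7) = [0, 6, 9, 3, 4, 5, 8, 1, 10, 7, 2, 11, 12]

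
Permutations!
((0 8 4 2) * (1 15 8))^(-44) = (0 4 15)(1 2 8) = [4, 2, 8, 3, 15, 5, 6, 7, 1, 9, 10, 11, 12, 13, 14, 0]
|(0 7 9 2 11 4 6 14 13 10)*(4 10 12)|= 30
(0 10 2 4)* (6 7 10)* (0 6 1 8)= (0 1 8)(2 4 6 7 10)= [1, 8, 4, 3, 6, 5, 7, 10, 0, 9, 2]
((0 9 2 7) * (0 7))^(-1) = (0 2 9) = [2, 1, 9, 3, 4, 5, 6, 7, 8, 0]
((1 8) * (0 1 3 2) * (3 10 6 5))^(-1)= (0 2 3 5 6 10 8 1)= [2, 0, 3, 5, 4, 6, 10, 7, 1, 9, 8]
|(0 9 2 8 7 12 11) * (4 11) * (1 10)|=|(0 9 2 8 7 12 4 11)(1 10)|=8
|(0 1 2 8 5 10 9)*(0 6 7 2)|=14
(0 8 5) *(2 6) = (0 8 5)(2 6) = [8, 1, 6, 3, 4, 0, 2, 7, 5]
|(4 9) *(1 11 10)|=6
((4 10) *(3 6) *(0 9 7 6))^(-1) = (0 3 6 7 9)(4 10) = [3, 1, 2, 6, 10, 5, 7, 9, 8, 0, 4]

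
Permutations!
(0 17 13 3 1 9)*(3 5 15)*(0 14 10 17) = [0, 9, 2, 1, 4, 15, 6, 7, 8, 14, 17, 11, 12, 5, 10, 3, 16, 13] = (1 9 14 10 17 13 5 15 3)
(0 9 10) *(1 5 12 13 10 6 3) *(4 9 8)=(0 8 4 9 6 3 1 5 12 13 10)=[8, 5, 2, 1, 9, 12, 3, 7, 4, 6, 0, 11, 13, 10]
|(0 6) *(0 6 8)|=|(0 8)|=2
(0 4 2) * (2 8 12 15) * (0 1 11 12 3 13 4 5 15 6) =[5, 11, 1, 13, 8, 15, 0, 7, 3, 9, 10, 12, 6, 4, 14, 2] =(0 5 15 2 1 11 12 6)(3 13 4 8)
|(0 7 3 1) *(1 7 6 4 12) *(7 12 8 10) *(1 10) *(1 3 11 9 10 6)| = |(0 1)(3 12 6 4 8)(7 11 9 10)| = 20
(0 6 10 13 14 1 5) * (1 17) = [6, 5, 2, 3, 4, 0, 10, 7, 8, 9, 13, 11, 12, 14, 17, 15, 16, 1] = (0 6 10 13 14 17 1 5)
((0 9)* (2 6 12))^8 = (2 12 6) = [0, 1, 12, 3, 4, 5, 2, 7, 8, 9, 10, 11, 6]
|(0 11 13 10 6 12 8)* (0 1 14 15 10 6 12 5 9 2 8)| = 13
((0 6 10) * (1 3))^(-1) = (0 10 6)(1 3) = [10, 3, 2, 1, 4, 5, 0, 7, 8, 9, 6]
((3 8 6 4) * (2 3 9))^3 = [0, 1, 6, 4, 3, 5, 2, 7, 9, 8] = (2 6)(3 4)(8 9)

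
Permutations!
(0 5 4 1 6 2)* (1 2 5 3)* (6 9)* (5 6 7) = (0 3 1 9 7 5 4 2) = [3, 9, 0, 1, 2, 4, 6, 5, 8, 7]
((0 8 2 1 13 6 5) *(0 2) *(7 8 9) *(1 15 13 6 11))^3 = (0 8 7 9)(1 2 11 5 13 6 15) = [8, 2, 11, 3, 4, 13, 15, 9, 7, 0, 10, 5, 12, 6, 14, 1]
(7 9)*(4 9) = [0, 1, 2, 3, 9, 5, 6, 4, 8, 7] = (4 9 7)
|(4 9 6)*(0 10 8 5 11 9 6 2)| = 14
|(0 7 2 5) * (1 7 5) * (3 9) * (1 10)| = 4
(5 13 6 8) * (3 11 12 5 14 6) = (3 11 12 5 13)(6 8 14) = [0, 1, 2, 11, 4, 13, 8, 7, 14, 9, 10, 12, 5, 3, 6]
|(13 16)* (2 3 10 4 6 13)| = |(2 3 10 4 6 13 16)| = 7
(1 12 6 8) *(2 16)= (1 12 6 8)(2 16)= [0, 12, 16, 3, 4, 5, 8, 7, 1, 9, 10, 11, 6, 13, 14, 15, 2]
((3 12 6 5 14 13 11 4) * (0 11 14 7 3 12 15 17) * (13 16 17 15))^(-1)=[17, 1, 2, 7, 11, 6, 12, 5, 8, 9, 10, 0, 4, 3, 13, 15, 14, 16]=(0 17 16 14 13 3 7 5 6 12 4 11)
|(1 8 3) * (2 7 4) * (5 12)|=6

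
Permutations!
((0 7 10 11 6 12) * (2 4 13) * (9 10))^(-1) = (0 12 6 11 10 9 7)(2 13 4) = [12, 1, 13, 3, 2, 5, 11, 0, 8, 7, 9, 10, 6, 4]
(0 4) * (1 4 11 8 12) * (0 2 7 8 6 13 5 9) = (0 11 6 13 5 9)(1 4 2 7 8 12) = [11, 4, 7, 3, 2, 9, 13, 8, 12, 0, 10, 6, 1, 5]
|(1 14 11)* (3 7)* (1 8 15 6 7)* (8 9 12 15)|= |(1 14 11 9 12 15 6 7 3)|= 9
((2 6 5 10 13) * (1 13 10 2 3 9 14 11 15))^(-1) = (1 15 11 14 9 3 13)(2 5 6) = [0, 15, 5, 13, 4, 6, 2, 7, 8, 3, 10, 14, 12, 1, 9, 11]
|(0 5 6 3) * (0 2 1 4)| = 7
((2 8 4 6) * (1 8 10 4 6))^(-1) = (1 4 10 2 6 8) = [0, 4, 6, 3, 10, 5, 8, 7, 1, 9, 2]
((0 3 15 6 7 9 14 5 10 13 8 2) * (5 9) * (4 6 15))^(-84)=(15)(0 10 4 8 7)(2 5 3 13 6)=[10, 1, 5, 13, 8, 3, 2, 0, 7, 9, 4, 11, 12, 6, 14, 15]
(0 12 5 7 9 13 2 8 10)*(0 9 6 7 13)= (0 12 5 13 2 8 10 9)(6 7)= [12, 1, 8, 3, 4, 13, 7, 6, 10, 0, 9, 11, 5, 2]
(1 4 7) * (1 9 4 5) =(1 5)(4 7 9) =[0, 5, 2, 3, 7, 1, 6, 9, 8, 4]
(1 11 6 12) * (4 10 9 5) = [0, 11, 2, 3, 10, 4, 12, 7, 8, 5, 9, 6, 1] = (1 11 6 12)(4 10 9 5)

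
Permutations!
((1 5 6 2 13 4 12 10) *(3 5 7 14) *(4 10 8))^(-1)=(1 10 13 2 6 5 3 14 7)(4 8 12)=[0, 10, 6, 14, 8, 3, 5, 1, 12, 9, 13, 11, 4, 2, 7]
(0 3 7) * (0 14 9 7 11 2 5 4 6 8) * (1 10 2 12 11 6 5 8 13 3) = (0 1 10 2 8)(3 6 13)(4 5)(7 14 9)(11 12) = [1, 10, 8, 6, 5, 4, 13, 14, 0, 7, 2, 12, 11, 3, 9]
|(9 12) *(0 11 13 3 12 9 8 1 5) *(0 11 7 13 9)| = |(0 7 13 3 12 8 1 5 11 9)| = 10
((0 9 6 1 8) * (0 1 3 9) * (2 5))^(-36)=(9)=[0, 1, 2, 3, 4, 5, 6, 7, 8, 9]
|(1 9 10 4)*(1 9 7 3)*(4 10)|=|(10)(1 7 3)(4 9)|=6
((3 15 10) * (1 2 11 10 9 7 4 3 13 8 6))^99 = (1 2 11 10 13 8 6)(3 4 7 9 15) = [0, 2, 11, 4, 7, 5, 1, 9, 6, 15, 13, 10, 12, 8, 14, 3]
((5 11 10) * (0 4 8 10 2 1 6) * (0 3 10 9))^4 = (1 5 6 11 3 2 10) = [0, 5, 10, 2, 4, 6, 11, 7, 8, 9, 1, 3]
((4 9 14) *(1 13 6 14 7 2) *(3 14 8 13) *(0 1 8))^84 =(0 2 14 6 7 3 13 9 1 8 4) =[2, 8, 14, 13, 0, 5, 7, 3, 4, 1, 10, 11, 12, 9, 6]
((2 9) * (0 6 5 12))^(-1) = (0 12 5 6)(2 9) = [12, 1, 9, 3, 4, 6, 0, 7, 8, 2, 10, 11, 5]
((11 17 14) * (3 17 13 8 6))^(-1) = (3 6 8 13 11 14 17) = [0, 1, 2, 6, 4, 5, 8, 7, 13, 9, 10, 14, 12, 11, 17, 15, 16, 3]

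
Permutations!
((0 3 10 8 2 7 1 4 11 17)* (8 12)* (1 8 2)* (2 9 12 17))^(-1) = (0 17 10 3)(1 8 7 2 11 4)(9 12) = [17, 8, 11, 0, 1, 5, 6, 2, 7, 12, 3, 4, 9, 13, 14, 15, 16, 10]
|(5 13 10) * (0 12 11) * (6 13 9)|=|(0 12 11)(5 9 6 13 10)|=15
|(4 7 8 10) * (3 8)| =|(3 8 10 4 7)| =5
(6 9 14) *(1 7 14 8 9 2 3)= (1 7 14 6 2 3)(8 9)= [0, 7, 3, 1, 4, 5, 2, 14, 9, 8, 10, 11, 12, 13, 6]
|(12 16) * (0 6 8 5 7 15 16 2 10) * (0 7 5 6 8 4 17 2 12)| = 10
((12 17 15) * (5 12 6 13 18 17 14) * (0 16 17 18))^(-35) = (18)(0 16 17 15 6 13)(5 12 14) = [16, 1, 2, 3, 4, 12, 13, 7, 8, 9, 10, 11, 14, 0, 5, 6, 17, 15, 18]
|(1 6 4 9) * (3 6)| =5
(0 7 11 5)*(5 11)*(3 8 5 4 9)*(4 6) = (11)(0 7 6 4 9 3 8 5) = [7, 1, 2, 8, 9, 0, 4, 6, 5, 3, 10, 11]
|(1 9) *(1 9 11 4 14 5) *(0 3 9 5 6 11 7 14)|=10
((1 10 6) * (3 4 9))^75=(10)=[0, 1, 2, 3, 4, 5, 6, 7, 8, 9, 10]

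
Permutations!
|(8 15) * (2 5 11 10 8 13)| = |(2 5 11 10 8 15 13)| = 7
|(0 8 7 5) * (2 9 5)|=|(0 8 7 2 9 5)|=6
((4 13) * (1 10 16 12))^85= [0, 10, 2, 3, 13, 5, 6, 7, 8, 9, 16, 11, 1, 4, 14, 15, 12]= (1 10 16 12)(4 13)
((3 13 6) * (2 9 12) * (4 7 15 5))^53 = (2 12 9)(3 6 13)(4 7 15 5) = [0, 1, 12, 6, 7, 4, 13, 15, 8, 2, 10, 11, 9, 3, 14, 5]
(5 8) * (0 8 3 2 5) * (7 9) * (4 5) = (0 8)(2 4 5 3)(7 9) = [8, 1, 4, 2, 5, 3, 6, 9, 0, 7]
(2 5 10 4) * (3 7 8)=(2 5 10 4)(3 7 8)=[0, 1, 5, 7, 2, 10, 6, 8, 3, 9, 4]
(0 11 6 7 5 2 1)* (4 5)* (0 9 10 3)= [11, 9, 1, 0, 5, 2, 7, 4, 8, 10, 3, 6]= (0 11 6 7 4 5 2 1 9 10 3)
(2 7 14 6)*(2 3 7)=[0, 1, 2, 7, 4, 5, 3, 14, 8, 9, 10, 11, 12, 13, 6]=(3 7 14 6)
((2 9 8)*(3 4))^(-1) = (2 8 9)(3 4) = [0, 1, 8, 4, 3, 5, 6, 7, 9, 2]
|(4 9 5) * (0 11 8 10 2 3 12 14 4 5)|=|(0 11 8 10 2 3 12 14 4 9)|=10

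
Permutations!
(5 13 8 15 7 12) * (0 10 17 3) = (0 10 17 3)(5 13 8 15 7 12) = [10, 1, 2, 0, 4, 13, 6, 12, 15, 9, 17, 11, 5, 8, 14, 7, 16, 3]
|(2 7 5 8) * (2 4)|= 5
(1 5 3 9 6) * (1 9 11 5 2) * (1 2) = (3 11 5)(6 9) = [0, 1, 2, 11, 4, 3, 9, 7, 8, 6, 10, 5]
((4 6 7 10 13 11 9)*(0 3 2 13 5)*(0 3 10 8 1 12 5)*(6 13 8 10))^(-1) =(0 10 7 6)(1 8 2 3 5 12)(4 9 11 13) =[10, 8, 3, 5, 9, 12, 0, 6, 2, 11, 7, 13, 1, 4]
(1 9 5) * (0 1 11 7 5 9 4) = (0 1 4)(5 11 7) = [1, 4, 2, 3, 0, 11, 6, 5, 8, 9, 10, 7]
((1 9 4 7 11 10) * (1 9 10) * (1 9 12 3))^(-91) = (1 10 12 3)(4 7 11 9) = [0, 10, 2, 1, 7, 5, 6, 11, 8, 4, 12, 9, 3]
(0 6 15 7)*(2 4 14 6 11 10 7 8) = (0 11 10 7)(2 4 14 6 15 8) = [11, 1, 4, 3, 14, 5, 15, 0, 2, 9, 7, 10, 12, 13, 6, 8]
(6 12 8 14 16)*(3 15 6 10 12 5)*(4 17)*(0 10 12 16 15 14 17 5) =(0 10 16 12 8 17 4 5 3 14 15 6) =[10, 1, 2, 14, 5, 3, 0, 7, 17, 9, 16, 11, 8, 13, 15, 6, 12, 4]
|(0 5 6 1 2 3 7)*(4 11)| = 14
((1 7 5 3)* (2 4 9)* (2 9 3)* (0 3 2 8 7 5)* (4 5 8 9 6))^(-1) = (0 7 8 1 3)(2 4 6 9 5) = [7, 3, 4, 0, 6, 2, 9, 8, 1, 5]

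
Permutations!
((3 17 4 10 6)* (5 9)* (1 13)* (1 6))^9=(1 6 17 10 13 3 4)(5 9)=[0, 6, 2, 4, 1, 9, 17, 7, 8, 5, 13, 11, 12, 3, 14, 15, 16, 10]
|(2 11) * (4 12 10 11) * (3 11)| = |(2 4 12 10 3 11)| = 6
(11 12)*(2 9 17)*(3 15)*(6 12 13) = (2 9 17)(3 15)(6 12 11 13) = [0, 1, 9, 15, 4, 5, 12, 7, 8, 17, 10, 13, 11, 6, 14, 3, 16, 2]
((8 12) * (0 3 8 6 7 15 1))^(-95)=(0 3 8 12 6 7 15 1)=[3, 0, 2, 8, 4, 5, 7, 15, 12, 9, 10, 11, 6, 13, 14, 1]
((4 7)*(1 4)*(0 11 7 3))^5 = (0 3 4 1 7 11) = [3, 7, 2, 4, 1, 5, 6, 11, 8, 9, 10, 0]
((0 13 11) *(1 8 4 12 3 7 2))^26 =(0 11 13)(1 7 12 8 2 3 4) =[11, 7, 3, 4, 1, 5, 6, 12, 2, 9, 10, 13, 8, 0]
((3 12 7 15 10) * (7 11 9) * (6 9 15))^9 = (3 10 15 11 12) = [0, 1, 2, 10, 4, 5, 6, 7, 8, 9, 15, 12, 3, 13, 14, 11]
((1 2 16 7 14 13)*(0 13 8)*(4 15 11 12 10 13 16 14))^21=(0 13 4 14 12 16 1 15 8 10 7 2 11)=[13, 15, 11, 3, 14, 5, 6, 2, 10, 9, 7, 0, 16, 4, 12, 8, 1]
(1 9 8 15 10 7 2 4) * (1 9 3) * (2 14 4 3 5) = [0, 5, 3, 1, 9, 2, 6, 14, 15, 8, 7, 11, 12, 13, 4, 10] = (1 5 2 3)(4 9 8 15 10 7 14)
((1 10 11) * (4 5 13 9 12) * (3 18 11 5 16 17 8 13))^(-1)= (1 11 18 3 5 10)(4 12 9 13 8 17 16)= [0, 11, 2, 5, 12, 10, 6, 7, 17, 13, 1, 18, 9, 8, 14, 15, 4, 16, 3]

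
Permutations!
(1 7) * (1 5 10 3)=(1 7 5 10 3)=[0, 7, 2, 1, 4, 10, 6, 5, 8, 9, 3]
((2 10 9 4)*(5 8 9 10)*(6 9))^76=[0, 1, 9, 3, 6, 4, 5, 7, 2, 8, 10]=(10)(2 9 8)(4 6 5)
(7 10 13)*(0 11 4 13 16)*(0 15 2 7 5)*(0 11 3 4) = [3, 1, 7, 4, 13, 11, 6, 10, 8, 9, 16, 0, 12, 5, 14, 2, 15] = (0 3 4 13 5 11)(2 7 10 16 15)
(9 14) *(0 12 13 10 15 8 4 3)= (0 12 13 10 15 8 4 3)(9 14)= [12, 1, 2, 0, 3, 5, 6, 7, 4, 14, 15, 11, 13, 10, 9, 8]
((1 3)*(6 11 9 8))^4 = [0, 1, 2, 3, 4, 5, 6, 7, 8, 9, 10, 11] = (11)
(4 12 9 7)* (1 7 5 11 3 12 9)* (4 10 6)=(1 7 10 6 4 9 5 11 3 12)=[0, 7, 2, 12, 9, 11, 4, 10, 8, 5, 6, 3, 1]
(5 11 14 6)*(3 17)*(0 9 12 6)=(0 9 12 6 5 11 14)(3 17)=[9, 1, 2, 17, 4, 11, 5, 7, 8, 12, 10, 14, 6, 13, 0, 15, 16, 3]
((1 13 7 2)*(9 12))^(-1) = (1 2 7 13)(9 12) = [0, 2, 7, 3, 4, 5, 6, 13, 8, 12, 10, 11, 9, 1]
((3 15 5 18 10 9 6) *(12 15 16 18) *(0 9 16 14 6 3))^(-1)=(0 6 14 3 9)(5 15 12)(10 18 16)=[6, 1, 2, 9, 4, 15, 14, 7, 8, 0, 18, 11, 5, 13, 3, 12, 10, 17, 16]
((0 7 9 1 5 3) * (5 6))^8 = (0 7 9 1 6 5 3) = [7, 6, 2, 0, 4, 3, 5, 9, 8, 1]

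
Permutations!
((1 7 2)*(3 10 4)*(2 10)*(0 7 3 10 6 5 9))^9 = [9, 1, 2, 3, 10, 6, 7, 0, 8, 5, 4] = (0 9 5 6 7)(4 10)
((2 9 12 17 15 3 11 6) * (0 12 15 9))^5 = (0 3 12 11 17 6 9 2 15) = [3, 1, 15, 12, 4, 5, 9, 7, 8, 2, 10, 17, 11, 13, 14, 0, 16, 6]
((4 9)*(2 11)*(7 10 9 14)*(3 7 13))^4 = [0, 1, 2, 4, 7, 5, 6, 14, 8, 3, 13, 11, 12, 9, 10] = (3 4 7 14 10 13 9)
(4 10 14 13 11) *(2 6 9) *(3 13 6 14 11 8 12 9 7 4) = [0, 1, 14, 13, 10, 5, 7, 4, 12, 2, 11, 3, 9, 8, 6] = (2 14 6 7 4 10 11 3 13 8 12 9)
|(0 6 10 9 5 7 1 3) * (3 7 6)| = |(0 3)(1 7)(5 6 10 9)| = 4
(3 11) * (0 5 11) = (0 5 11 3) = [5, 1, 2, 0, 4, 11, 6, 7, 8, 9, 10, 3]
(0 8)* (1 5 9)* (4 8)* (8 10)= (0 4 10 8)(1 5 9)= [4, 5, 2, 3, 10, 9, 6, 7, 0, 1, 8]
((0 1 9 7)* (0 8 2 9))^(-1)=(0 1)(2 8 7 9)=[1, 0, 8, 3, 4, 5, 6, 9, 7, 2]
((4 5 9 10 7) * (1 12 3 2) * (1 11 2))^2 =[0, 3, 2, 12, 9, 10, 6, 5, 8, 7, 4, 11, 1] =(1 3 12)(4 9 7 5 10)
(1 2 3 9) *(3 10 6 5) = (1 2 10 6 5 3 9) = [0, 2, 10, 9, 4, 3, 5, 7, 8, 1, 6]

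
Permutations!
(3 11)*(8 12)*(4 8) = (3 11)(4 8 12) = [0, 1, 2, 11, 8, 5, 6, 7, 12, 9, 10, 3, 4]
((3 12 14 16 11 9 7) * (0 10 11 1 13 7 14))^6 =(0 1 10 13 11 7 9 3 14 12 16) =[1, 10, 2, 14, 4, 5, 6, 9, 8, 3, 13, 7, 16, 11, 12, 15, 0]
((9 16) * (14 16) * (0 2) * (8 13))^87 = (16)(0 2)(8 13) = [2, 1, 0, 3, 4, 5, 6, 7, 13, 9, 10, 11, 12, 8, 14, 15, 16]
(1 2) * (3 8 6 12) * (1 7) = (1 2 7)(3 8 6 12) = [0, 2, 7, 8, 4, 5, 12, 1, 6, 9, 10, 11, 3]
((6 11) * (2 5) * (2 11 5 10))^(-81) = (11)(2 10) = [0, 1, 10, 3, 4, 5, 6, 7, 8, 9, 2, 11]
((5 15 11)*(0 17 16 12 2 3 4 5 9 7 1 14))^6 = [4, 2, 9, 7, 1, 14, 6, 12, 8, 16, 10, 17, 11, 13, 3, 0, 15, 5] = (0 4 1 2 9 16 15)(3 7 12 11 17 5 14)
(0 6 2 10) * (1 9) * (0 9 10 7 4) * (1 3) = [6, 10, 7, 1, 0, 5, 2, 4, 8, 3, 9] = (0 6 2 7 4)(1 10 9 3)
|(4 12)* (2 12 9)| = 4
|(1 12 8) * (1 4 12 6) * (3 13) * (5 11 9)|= |(1 6)(3 13)(4 12 8)(5 11 9)|= 6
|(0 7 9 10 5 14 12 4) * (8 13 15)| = |(0 7 9 10 5 14 12 4)(8 13 15)| = 24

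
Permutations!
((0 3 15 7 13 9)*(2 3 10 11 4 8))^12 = (0 10 11 4 8 2 3 15 7 13 9) = [10, 1, 3, 15, 8, 5, 6, 13, 2, 0, 11, 4, 12, 9, 14, 7]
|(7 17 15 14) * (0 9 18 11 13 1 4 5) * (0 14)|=|(0 9 18 11 13 1 4 5 14 7 17 15)|=12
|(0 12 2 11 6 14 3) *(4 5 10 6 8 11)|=18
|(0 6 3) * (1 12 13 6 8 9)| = 8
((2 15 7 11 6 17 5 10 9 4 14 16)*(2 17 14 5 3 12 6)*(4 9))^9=(2 15 7 11)(3 14)(6 17)(12 16)=[0, 1, 15, 14, 4, 5, 17, 11, 8, 9, 10, 2, 16, 13, 3, 7, 12, 6]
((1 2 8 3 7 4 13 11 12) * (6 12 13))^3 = (1 3 6 2 7 12 8 4)(11 13) = [0, 3, 7, 6, 1, 5, 2, 12, 4, 9, 10, 13, 8, 11]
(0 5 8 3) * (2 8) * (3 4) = (0 5 2 8 4 3) = [5, 1, 8, 0, 3, 2, 6, 7, 4]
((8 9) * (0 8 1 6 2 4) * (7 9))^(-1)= (0 4 2 6 1 9 7 8)= [4, 9, 6, 3, 2, 5, 1, 8, 0, 7]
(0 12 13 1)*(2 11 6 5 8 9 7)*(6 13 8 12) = (0 6 5 12 8 9 7 2 11 13 1) = [6, 0, 11, 3, 4, 12, 5, 2, 9, 7, 10, 13, 8, 1]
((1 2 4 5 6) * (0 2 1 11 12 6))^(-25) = (0 5 4 2)(6 12 11) = [5, 1, 0, 3, 2, 4, 12, 7, 8, 9, 10, 6, 11]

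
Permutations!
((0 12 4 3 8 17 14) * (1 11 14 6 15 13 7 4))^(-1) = (0 14 11 1 12)(3 4 7 13 15 6 17 8) = [14, 12, 2, 4, 7, 5, 17, 13, 3, 9, 10, 1, 0, 15, 11, 6, 16, 8]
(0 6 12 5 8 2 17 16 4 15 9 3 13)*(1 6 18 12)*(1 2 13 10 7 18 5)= (0 5 8 13)(1 6 2 17 16 4 15 9 3 10 7 18 12)= [5, 6, 17, 10, 15, 8, 2, 18, 13, 3, 7, 11, 1, 0, 14, 9, 4, 16, 12]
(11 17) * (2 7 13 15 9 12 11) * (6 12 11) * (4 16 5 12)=[0, 1, 7, 3, 16, 12, 4, 13, 8, 11, 10, 17, 6, 15, 14, 9, 5, 2]=(2 7 13 15 9 11 17)(4 16 5 12 6)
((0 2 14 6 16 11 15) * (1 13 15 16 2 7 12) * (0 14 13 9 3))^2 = (16)(0 12 9)(1 3 7)(2 15 6 13 14) = [12, 3, 15, 7, 4, 5, 13, 1, 8, 0, 10, 11, 9, 14, 2, 6, 16]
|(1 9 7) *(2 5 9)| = |(1 2 5 9 7)| = 5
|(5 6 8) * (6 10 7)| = 5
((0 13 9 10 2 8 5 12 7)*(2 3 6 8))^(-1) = (0 7 12 5 8 6 3 10 9 13) = [7, 1, 2, 10, 4, 8, 3, 12, 6, 13, 9, 11, 5, 0]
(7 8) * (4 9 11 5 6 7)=(4 9 11 5 6 7 8)=[0, 1, 2, 3, 9, 6, 7, 8, 4, 11, 10, 5]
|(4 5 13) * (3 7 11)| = |(3 7 11)(4 5 13)| = 3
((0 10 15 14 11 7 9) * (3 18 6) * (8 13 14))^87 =(18)(0 11 8)(7 13 10)(9 14 15) =[11, 1, 2, 3, 4, 5, 6, 13, 0, 14, 7, 8, 12, 10, 15, 9, 16, 17, 18]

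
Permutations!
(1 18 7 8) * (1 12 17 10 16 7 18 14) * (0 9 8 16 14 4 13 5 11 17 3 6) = (18)(0 9 8 12 3 6)(1 4 13 5 11 17 10 14)(7 16) = [9, 4, 2, 6, 13, 11, 0, 16, 12, 8, 14, 17, 3, 5, 1, 15, 7, 10, 18]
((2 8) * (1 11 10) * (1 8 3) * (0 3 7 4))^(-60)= [11, 8, 0, 10, 1, 5, 6, 3, 4, 9, 7, 2]= (0 11 2)(1 8 4)(3 10 7)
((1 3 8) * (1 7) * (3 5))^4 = (1 7 8 3 5) = [0, 7, 2, 5, 4, 1, 6, 8, 3]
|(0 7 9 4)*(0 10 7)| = |(4 10 7 9)| = 4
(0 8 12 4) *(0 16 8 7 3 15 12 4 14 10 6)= (0 7 3 15 12 14 10 6)(4 16 8)= [7, 1, 2, 15, 16, 5, 0, 3, 4, 9, 6, 11, 14, 13, 10, 12, 8]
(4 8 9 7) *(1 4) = (1 4 8 9 7) = [0, 4, 2, 3, 8, 5, 6, 1, 9, 7]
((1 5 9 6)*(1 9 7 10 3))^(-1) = (1 3 10 7 5)(6 9) = [0, 3, 2, 10, 4, 1, 9, 5, 8, 6, 7]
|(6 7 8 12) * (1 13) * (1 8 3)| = 7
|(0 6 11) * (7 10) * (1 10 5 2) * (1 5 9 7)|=6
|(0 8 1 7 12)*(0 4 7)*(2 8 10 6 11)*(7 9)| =|(0 10 6 11 2 8 1)(4 9 7 12)| =28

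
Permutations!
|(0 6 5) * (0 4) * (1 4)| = 5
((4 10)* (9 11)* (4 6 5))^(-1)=(4 5 6 10)(9 11)=[0, 1, 2, 3, 5, 6, 10, 7, 8, 11, 4, 9]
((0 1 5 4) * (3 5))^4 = (0 4 5 3 1) = [4, 0, 2, 1, 5, 3]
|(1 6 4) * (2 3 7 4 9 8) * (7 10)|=9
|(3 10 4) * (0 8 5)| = 3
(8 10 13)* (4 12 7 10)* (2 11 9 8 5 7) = (2 11 9 8 4 12)(5 7 10 13) = [0, 1, 11, 3, 12, 7, 6, 10, 4, 8, 13, 9, 2, 5]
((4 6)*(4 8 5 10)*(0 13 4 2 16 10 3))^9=(16)(0 4 8 3 13 6 5)=[4, 1, 2, 13, 8, 0, 5, 7, 3, 9, 10, 11, 12, 6, 14, 15, 16]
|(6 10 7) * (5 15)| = |(5 15)(6 10 7)| = 6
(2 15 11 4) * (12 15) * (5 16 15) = (2 12 5 16 15 11 4) = [0, 1, 12, 3, 2, 16, 6, 7, 8, 9, 10, 4, 5, 13, 14, 11, 15]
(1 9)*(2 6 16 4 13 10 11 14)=(1 9)(2 6 16 4 13 10 11 14)=[0, 9, 6, 3, 13, 5, 16, 7, 8, 1, 11, 14, 12, 10, 2, 15, 4]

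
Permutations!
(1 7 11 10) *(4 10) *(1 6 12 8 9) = [0, 7, 2, 3, 10, 5, 12, 11, 9, 1, 6, 4, 8] = (1 7 11 4 10 6 12 8 9)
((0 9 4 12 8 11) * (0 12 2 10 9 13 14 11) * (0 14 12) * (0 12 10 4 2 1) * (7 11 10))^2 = (0 7 12 14 9 4)(1 13 11 8 10 2) = [7, 13, 1, 3, 0, 5, 6, 12, 10, 4, 2, 8, 14, 11, 9]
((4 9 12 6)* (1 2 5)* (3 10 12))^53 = [0, 5, 1, 9, 6, 2, 12, 7, 8, 4, 3, 11, 10] = (1 5 2)(3 9 4 6 12 10)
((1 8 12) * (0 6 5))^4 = (0 6 5)(1 8 12) = [6, 8, 2, 3, 4, 0, 5, 7, 12, 9, 10, 11, 1]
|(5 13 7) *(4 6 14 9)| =|(4 6 14 9)(5 13 7)| =12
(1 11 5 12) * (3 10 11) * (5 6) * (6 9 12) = [0, 3, 2, 10, 4, 6, 5, 7, 8, 12, 11, 9, 1] = (1 3 10 11 9 12)(5 6)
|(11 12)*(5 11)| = 3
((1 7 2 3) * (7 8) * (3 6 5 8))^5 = (8)(1 3) = [0, 3, 2, 1, 4, 5, 6, 7, 8]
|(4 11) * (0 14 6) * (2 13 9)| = 6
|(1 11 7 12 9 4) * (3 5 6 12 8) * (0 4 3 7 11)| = |(0 4 1)(3 5 6 12 9)(7 8)| = 30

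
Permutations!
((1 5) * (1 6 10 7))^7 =(1 6 7 5 10) =[0, 6, 2, 3, 4, 10, 7, 5, 8, 9, 1]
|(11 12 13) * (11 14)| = 4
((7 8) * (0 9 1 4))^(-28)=(9)=[0, 1, 2, 3, 4, 5, 6, 7, 8, 9]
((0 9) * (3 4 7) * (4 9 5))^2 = [4, 1, 2, 0, 3, 7, 6, 9, 8, 5] = (0 4 3)(5 7 9)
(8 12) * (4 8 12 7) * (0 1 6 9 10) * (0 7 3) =(12)(0 1 6 9 10 7 4 8 3) =[1, 6, 2, 0, 8, 5, 9, 4, 3, 10, 7, 11, 12]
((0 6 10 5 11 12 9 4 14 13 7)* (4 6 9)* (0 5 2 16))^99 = (0 10)(2 9)(4 14 13 7 5 11 12)(6 16) = [10, 1, 9, 3, 14, 11, 16, 5, 8, 2, 0, 12, 4, 7, 13, 15, 6]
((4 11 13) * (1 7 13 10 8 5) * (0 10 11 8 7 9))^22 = (0 4 9 13 1 7 5 10 8) = [4, 7, 2, 3, 9, 10, 6, 5, 0, 13, 8, 11, 12, 1]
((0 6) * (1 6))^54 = [0, 1, 2, 3, 4, 5, 6] = (6)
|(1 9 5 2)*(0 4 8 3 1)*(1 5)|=6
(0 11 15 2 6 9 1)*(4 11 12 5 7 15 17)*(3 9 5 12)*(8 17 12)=(0 3 9 1)(2 6 5 7 15)(4 11 12 8 17)=[3, 0, 6, 9, 11, 7, 5, 15, 17, 1, 10, 12, 8, 13, 14, 2, 16, 4]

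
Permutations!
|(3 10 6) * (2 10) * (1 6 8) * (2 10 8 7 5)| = 8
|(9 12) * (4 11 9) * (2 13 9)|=6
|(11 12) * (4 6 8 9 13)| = 10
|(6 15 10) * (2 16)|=|(2 16)(6 15 10)|=6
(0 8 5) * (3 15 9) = (0 8 5)(3 15 9) = [8, 1, 2, 15, 4, 0, 6, 7, 5, 3, 10, 11, 12, 13, 14, 9]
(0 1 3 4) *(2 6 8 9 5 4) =(0 1 3 2 6 8 9 5 4) =[1, 3, 6, 2, 0, 4, 8, 7, 9, 5]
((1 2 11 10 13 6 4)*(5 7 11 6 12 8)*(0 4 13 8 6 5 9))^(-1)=(0 9 8 10 11 7 5 2 1 4)(6 12 13)=[9, 4, 1, 3, 0, 2, 12, 5, 10, 8, 11, 7, 13, 6]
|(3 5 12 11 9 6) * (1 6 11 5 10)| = |(1 6 3 10)(5 12)(9 11)| = 4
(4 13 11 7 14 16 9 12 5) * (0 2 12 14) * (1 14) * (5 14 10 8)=(0 2 12 14 16 9 1 10 8 5 4 13 11 7)=[2, 10, 12, 3, 13, 4, 6, 0, 5, 1, 8, 7, 14, 11, 16, 15, 9]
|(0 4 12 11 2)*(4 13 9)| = 7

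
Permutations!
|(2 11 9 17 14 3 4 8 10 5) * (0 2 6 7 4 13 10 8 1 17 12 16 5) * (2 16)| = |(0 16 5 6 7 4 1 17 14 3 13 10)(2 11 9 12)| = 12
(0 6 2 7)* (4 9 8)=(0 6 2 7)(4 9 8)=[6, 1, 7, 3, 9, 5, 2, 0, 4, 8]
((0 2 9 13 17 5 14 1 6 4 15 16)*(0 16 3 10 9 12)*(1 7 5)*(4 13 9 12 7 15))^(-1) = (0 12 10 3 15 14 5 7 2)(1 17 13 6) = [12, 17, 0, 15, 4, 7, 1, 2, 8, 9, 3, 11, 10, 6, 5, 14, 16, 13]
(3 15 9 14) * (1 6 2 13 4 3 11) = (1 6 2 13 4 3 15 9 14 11) = [0, 6, 13, 15, 3, 5, 2, 7, 8, 14, 10, 1, 12, 4, 11, 9]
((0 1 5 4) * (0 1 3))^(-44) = (1 5 4) = [0, 5, 2, 3, 1, 4]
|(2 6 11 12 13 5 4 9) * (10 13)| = |(2 6 11 12 10 13 5 4 9)| = 9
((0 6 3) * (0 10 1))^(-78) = (0 3 1 6 10) = [3, 6, 2, 1, 4, 5, 10, 7, 8, 9, 0]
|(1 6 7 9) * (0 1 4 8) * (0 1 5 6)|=8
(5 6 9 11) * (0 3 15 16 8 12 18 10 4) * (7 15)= (0 3 7 15 16 8 12 18 10 4)(5 6 9 11)= [3, 1, 2, 7, 0, 6, 9, 15, 12, 11, 4, 5, 18, 13, 14, 16, 8, 17, 10]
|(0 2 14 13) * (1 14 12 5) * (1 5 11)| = 7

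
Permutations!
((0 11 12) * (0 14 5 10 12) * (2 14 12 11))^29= [11, 1, 0, 3, 4, 14, 6, 7, 8, 9, 5, 10, 12, 13, 2]= (0 11 10 5 14 2)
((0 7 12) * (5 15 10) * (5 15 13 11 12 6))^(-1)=(0 12 11 13 5 6 7)(10 15)=[12, 1, 2, 3, 4, 6, 7, 0, 8, 9, 15, 13, 11, 5, 14, 10]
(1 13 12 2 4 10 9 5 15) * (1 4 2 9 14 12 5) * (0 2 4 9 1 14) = [2, 13, 4, 3, 10, 15, 6, 7, 8, 14, 0, 11, 1, 5, 12, 9] = (0 2 4 10)(1 13 5 15 9 14 12)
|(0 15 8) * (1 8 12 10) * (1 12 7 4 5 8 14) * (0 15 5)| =|(0 5 8 15 7 4)(1 14)(10 12)| =6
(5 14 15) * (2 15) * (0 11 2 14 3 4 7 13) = (0 11 2 15 5 3 4 7 13) = [11, 1, 15, 4, 7, 3, 6, 13, 8, 9, 10, 2, 12, 0, 14, 5]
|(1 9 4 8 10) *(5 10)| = 6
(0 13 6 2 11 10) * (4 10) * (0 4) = (0 13 6 2 11)(4 10) = [13, 1, 11, 3, 10, 5, 2, 7, 8, 9, 4, 0, 12, 6]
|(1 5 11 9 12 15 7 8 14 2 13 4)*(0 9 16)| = |(0 9 12 15 7 8 14 2 13 4 1 5 11 16)| = 14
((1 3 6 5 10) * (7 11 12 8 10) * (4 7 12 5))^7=(1 12 7 3 8 11 6 10 5 4)=[0, 12, 2, 8, 1, 4, 10, 3, 11, 9, 5, 6, 7]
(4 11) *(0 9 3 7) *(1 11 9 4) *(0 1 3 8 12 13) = (0 4 9 8 12 13)(1 11 3 7) = [4, 11, 2, 7, 9, 5, 6, 1, 12, 8, 10, 3, 13, 0]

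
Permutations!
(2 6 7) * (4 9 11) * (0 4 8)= (0 4 9 11 8)(2 6 7)= [4, 1, 6, 3, 9, 5, 7, 2, 0, 11, 10, 8]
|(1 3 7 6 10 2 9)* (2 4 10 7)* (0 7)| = 12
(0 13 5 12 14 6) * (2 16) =[13, 1, 16, 3, 4, 12, 0, 7, 8, 9, 10, 11, 14, 5, 6, 15, 2] =(0 13 5 12 14 6)(2 16)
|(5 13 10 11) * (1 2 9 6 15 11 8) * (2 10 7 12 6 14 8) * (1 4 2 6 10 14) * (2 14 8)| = |(1 8 4 14 2 9)(5 13 7 12 10 6 15 11)| = 24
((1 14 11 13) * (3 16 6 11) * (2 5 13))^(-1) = [0, 13, 11, 14, 4, 2, 16, 7, 8, 9, 10, 6, 12, 5, 1, 15, 3] = (1 13 5 2 11 6 16 3 14)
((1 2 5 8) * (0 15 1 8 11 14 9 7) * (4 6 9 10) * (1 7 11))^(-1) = (0 7 15)(1 5 2)(4 10 14 11 9 6) = [7, 5, 1, 3, 10, 2, 4, 15, 8, 6, 14, 9, 12, 13, 11, 0]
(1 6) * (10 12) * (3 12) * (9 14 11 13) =(1 6)(3 12 10)(9 14 11 13) =[0, 6, 2, 12, 4, 5, 1, 7, 8, 14, 3, 13, 10, 9, 11]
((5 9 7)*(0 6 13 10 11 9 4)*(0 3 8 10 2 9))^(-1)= (0 11 10 8 3 4 5 7 9 2 13 6)= [11, 1, 13, 4, 5, 7, 0, 9, 3, 2, 8, 10, 12, 6]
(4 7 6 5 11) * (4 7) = (5 11 7 6) = [0, 1, 2, 3, 4, 11, 5, 6, 8, 9, 10, 7]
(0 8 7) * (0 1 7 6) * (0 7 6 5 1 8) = [0, 6, 2, 3, 4, 1, 7, 8, 5] = (1 6 7 8 5)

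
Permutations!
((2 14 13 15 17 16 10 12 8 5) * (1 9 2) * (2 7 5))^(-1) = (1 5 7 9)(2 8 12 10 16 17 15 13 14) = [0, 5, 8, 3, 4, 7, 6, 9, 12, 1, 16, 11, 10, 14, 2, 13, 17, 15]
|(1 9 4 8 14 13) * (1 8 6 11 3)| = 6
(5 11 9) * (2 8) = (2 8)(5 11 9) = [0, 1, 8, 3, 4, 11, 6, 7, 2, 5, 10, 9]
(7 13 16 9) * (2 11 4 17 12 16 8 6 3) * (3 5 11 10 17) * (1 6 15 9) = [0, 6, 10, 2, 3, 11, 5, 13, 15, 7, 17, 4, 16, 8, 14, 9, 1, 12] = (1 6 5 11 4 3 2 10 17 12 16)(7 13 8 15 9)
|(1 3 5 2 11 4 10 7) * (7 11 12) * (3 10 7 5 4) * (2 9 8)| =|(1 10 11 3 4 7)(2 12 5 9 8)| =30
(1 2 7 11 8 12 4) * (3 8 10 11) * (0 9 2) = (0 9 2 7 3 8 12 4 1)(10 11) = [9, 0, 7, 8, 1, 5, 6, 3, 12, 2, 11, 10, 4]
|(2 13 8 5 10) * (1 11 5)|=|(1 11 5 10 2 13 8)|=7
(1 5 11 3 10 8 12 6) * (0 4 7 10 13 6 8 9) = (0 4 7 10 9)(1 5 11 3 13 6)(8 12) = [4, 5, 2, 13, 7, 11, 1, 10, 12, 0, 9, 3, 8, 6]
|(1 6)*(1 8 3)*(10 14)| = |(1 6 8 3)(10 14)| = 4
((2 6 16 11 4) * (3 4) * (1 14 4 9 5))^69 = (1 5 9 3 11 16 6 2 4 14) = [0, 5, 4, 11, 14, 9, 2, 7, 8, 3, 10, 16, 12, 13, 1, 15, 6]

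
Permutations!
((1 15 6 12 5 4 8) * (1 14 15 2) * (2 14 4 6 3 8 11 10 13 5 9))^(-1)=(1 2 9 12 6 5 13 10 11 4 8 3 15 14)=[0, 2, 9, 15, 8, 13, 5, 7, 3, 12, 11, 4, 6, 10, 1, 14]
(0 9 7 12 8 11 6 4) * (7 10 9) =[7, 1, 2, 3, 0, 5, 4, 12, 11, 10, 9, 6, 8] =(0 7 12 8 11 6 4)(9 10)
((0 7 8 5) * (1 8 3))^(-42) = (8) = [0, 1, 2, 3, 4, 5, 6, 7, 8]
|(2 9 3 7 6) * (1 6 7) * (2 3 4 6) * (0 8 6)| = |(0 8 6 3 1 2 9 4)| = 8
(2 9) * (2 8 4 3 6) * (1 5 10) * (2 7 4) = (1 5 10)(2 9 8)(3 6 7 4) = [0, 5, 9, 6, 3, 10, 7, 4, 2, 8, 1]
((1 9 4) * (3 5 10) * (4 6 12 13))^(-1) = (1 4 13 12 6 9)(3 10 5) = [0, 4, 2, 10, 13, 3, 9, 7, 8, 1, 5, 11, 6, 12]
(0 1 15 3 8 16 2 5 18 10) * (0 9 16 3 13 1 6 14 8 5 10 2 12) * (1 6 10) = (0 10 9 16 12)(1 15 13 6 14 8 3 5 18 2) = [10, 15, 1, 5, 4, 18, 14, 7, 3, 16, 9, 11, 0, 6, 8, 13, 12, 17, 2]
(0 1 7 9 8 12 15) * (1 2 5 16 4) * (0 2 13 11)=(0 13 11)(1 7 9 8 12 15 2 5 16 4)=[13, 7, 5, 3, 1, 16, 6, 9, 12, 8, 10, 0, 15, 11, 14, 2, 4]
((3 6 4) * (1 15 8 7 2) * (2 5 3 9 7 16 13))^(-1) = [0, 2, 13, 5, 6, 7, 3, 9, 15, 4, 10, 11, 12, 16, 14, 1, 8] = (1 2 13 16 8 15)(3 5 7 9 4 6)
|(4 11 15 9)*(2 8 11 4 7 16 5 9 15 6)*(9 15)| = |(2 8 11 6)(5 15 9 7 16)| = 20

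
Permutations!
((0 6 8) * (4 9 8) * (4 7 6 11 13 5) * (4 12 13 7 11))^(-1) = (0 8 9 4)(5 13 12)(6 7 11) = [8, 1, 2, 3, 0, 13, 7, 11, 9, 4, 10, 6, 5, 12]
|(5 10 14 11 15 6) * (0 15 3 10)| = |(0 15 6 5)(3 10 14 11)| = 4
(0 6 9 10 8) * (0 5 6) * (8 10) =(10)(5 6 9 8) =[0, 1, 2, 3, 4, 6, 9, 7, 5, 8, 10]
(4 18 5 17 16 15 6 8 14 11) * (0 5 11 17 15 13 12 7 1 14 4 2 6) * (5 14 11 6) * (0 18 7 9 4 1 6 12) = (0 14 17 16 13)(1 11 2 5 15 18 12 9 4 7 6 8) = [14, 11, 5, 3, 7, 15, 8, 6, 1, 4, 10, 2, 9, 0, 17, 18, 13, 16, 12]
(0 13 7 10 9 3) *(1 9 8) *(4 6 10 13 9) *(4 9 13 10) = (0 13 7 10 8 1 9 3)(4 6) = [13, 9, 2, 0, 6, 5, 4, 10, 1, 3, 8, 11, 12, 7]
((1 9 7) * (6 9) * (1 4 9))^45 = (9)(1 6) = [0, 6, 2, 3, 4, 5, 1, 7, 8, 9]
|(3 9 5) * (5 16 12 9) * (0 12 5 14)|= 7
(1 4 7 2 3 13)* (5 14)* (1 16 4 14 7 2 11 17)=(1 14 5 7 11 17)(2 3 13 16 4)=[0, 14, 3, 13, 2, 7, 6, 11, 8, 9, 10, 17, 12, 16, 5, 15, 4, 1]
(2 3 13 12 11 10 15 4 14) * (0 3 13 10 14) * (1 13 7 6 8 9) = (0 3 10 15 4)(1 13 12 11 14 2 7 6 8 9) = [3, 13, 7, 10, 0, 5, 8, 6, 9, 1, 15, 14, 11, 12, 2, 4]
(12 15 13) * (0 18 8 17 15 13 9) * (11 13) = (0 18 8 17 15 9)(11 13 12) = [18, 1, 2, 3, 4, 5, 6, 7, 17, 0, 10, 13, 11, 12, 14, 9, 16, 15, 8]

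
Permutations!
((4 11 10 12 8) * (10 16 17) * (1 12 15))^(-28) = [0, 15, 2, 3, 8, 5, 6, 7, 12, 9, 17, 4, 1, 13, 14, 10, 11, 16] = (1 15 10 17 16 11 4 8 12)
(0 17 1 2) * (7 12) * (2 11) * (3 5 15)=(0 17 1 11 2)(3 5 15)(7 12)=[17, 11, 0, 5, 4, 15, 6, 12, 8, 9, 10, 2, 7, 13, 14, 3, 16, 1]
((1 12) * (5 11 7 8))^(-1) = (1 12)(5 8 7 11) = [0, 12, 2, 3, 4, 8, 6, 11, 7, 9, 10, 5, 1]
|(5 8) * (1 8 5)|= 2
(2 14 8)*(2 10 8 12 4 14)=(4 14 12)(8 10)=[0, 1, 2, 3, 14, 5, 6, 7, 10, 9, 8, 11, 4, 13, 12]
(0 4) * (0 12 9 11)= [4, 1, 2, 3, 12, 5, 6, 7, 8, 11, 10, 0, 9]= (0 4 12 9 11)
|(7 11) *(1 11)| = |(1 11 7)| = 3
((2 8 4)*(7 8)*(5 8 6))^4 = (2 8 6)(4 5 7) = [0, 1, 8, 3, 5, 7, 2, 4, 6]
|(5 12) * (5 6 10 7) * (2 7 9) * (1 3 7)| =9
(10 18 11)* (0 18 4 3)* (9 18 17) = (0 17 9 18 11 10 4 3) = [17, 1, 2, 0, 3, 5, 6, 7, 8, 18, 4, 10, 12, 13, 14, 15, 16, 9, 11]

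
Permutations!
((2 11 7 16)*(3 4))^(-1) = (2 16 7 11)(3 4) = [0, 1, 16, 4, 3, 5, 6, 11, 8, 9, 10, 2, 12, 13, 14, 15, 7]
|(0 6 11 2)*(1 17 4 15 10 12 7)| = 28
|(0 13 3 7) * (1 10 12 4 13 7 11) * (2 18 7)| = 28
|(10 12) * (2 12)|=|(2 12 10)|=3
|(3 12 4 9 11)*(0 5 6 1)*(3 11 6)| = |(0 5 3 12 4 9 6 1)| = 8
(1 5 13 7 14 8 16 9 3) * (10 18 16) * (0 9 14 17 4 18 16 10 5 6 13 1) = (0 9 3)(1 6 13 7 17 4 18 10 16 14 8 5) = [9, 6, 2, 0, 18, 1, 13, 17, 5, 3, 16, 11, 12, 7, 8, 15, 14, 4, 10]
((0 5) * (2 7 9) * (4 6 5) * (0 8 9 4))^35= (9)= [0, 1, 2, 3, 4, 5, 6, 7, 8, 9]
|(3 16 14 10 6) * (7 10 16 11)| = 10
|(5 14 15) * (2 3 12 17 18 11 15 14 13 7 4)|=11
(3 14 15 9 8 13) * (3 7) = (3 14 15 9 8 13 7) = [0, 1, 2, 14, 4, 5, 6, 3, 13, 8, 10, 11, 12, 7, 15, 9]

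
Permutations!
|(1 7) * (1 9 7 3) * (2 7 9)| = 2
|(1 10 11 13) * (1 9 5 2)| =|(1 10 11 13 9 5 2)| =7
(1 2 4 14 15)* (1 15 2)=[0, 1, 4, 3, 14, 5, 6, 7, 8, 9, 10, 11, 12, 13, 2, 15]=(15)(2 4 14)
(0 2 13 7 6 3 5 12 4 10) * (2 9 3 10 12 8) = (0 9 3 5 8 2 13 7 6 10)(4 12) = [9, 1, 13, 5, 12, 8, 10, 6, 2, 3, 0, 11, 4, 7]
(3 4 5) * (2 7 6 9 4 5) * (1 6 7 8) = (1 6 9 4 2 8)(3 5) = [0, 6, 8, 5, 2, 3, 9, 7, 1, 4]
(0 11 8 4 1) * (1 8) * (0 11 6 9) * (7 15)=[6, 11, 2, 3, 8, 5, 9, 15, 4, 0, 10, 1, 12, 13, 14, 7]=(0 6 9)(1 11)(4 8)(7 15)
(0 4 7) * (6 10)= (0 4 7)(6 10)= [4, 1, 2, 3, 7, 5, 10, 0, 8, 9, 6]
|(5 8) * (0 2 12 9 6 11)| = 6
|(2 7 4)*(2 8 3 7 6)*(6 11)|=12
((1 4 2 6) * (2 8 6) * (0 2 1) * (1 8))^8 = (8) = [0, 1, 2, 3, 4, 5, 6, 7, 8]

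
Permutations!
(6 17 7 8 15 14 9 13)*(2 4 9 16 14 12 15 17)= (2 4 9 13 6)(7 8 17)(12 15)(14 16)= [0, 1, 4, 3, 9, 5, 2, 8, 17, 13, 10, 11, 15, 6, 16, 12, 14, 7]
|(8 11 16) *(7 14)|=|(7 14)(8 11 16)|=6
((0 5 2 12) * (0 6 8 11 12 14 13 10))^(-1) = (0 10 13 14 2 5)(6 12 11 8) = [10, 1, 5, 3, 4, 0, 12, 7, 6, 9, 13, 8, 11, 14, 2]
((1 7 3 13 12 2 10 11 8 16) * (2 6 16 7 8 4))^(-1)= (1 16 6 12 13 3 7 8)(2 4 11 10)= [0, 16, 4, 7, 11, 5, 12, 8, 1, 9, 2, 10, 13, 3, 14, 15, 6]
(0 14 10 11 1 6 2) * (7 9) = (0 14 10 11 1 6 2)(7 9) = [14, 6, 0, 3, 4, 5, 2, 9, 8, 7, 11, 1, 12, 13, 10]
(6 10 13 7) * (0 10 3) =[10, 1, 2, 0, 4, 5, 3, 6, 8, 9, 13, 11, 12, 7] =(0 10 13 7 6 3)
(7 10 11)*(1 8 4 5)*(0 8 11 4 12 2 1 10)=(0 8 12 2 1 11 7)(4 5 10)=[8, 11, 1, 3, 5, 10, 6, 0, 12, 9, 4, 7, 2]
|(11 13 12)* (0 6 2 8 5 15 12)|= 9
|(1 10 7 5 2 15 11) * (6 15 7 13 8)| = 21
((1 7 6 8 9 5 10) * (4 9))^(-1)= (1 10 5 9 4 8 6 7)= [0, 10, 2, 3, 8, 9, 7, 1, 6, 4, 5]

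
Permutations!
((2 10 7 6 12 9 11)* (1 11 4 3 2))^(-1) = [0, 11, 3, 4, 9, 5, 7, 10, 8, 12, 2, 1, 6] = (1 11)(2 3 4 9 12 6 7 10)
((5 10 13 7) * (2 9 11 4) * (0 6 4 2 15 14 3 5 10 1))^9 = (0 6 4 15 14 3 5 1) = [6, 0, 2, 5, 15, 1, 4, 7, 8, 9, 10, 11, 12, 13, 3, 14]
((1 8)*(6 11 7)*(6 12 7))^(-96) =(12) =[0, 1, 2, 3, 4, 5, 6, 7, 8, 9, 10, 11, 12]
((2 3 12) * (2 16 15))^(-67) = (2 16 3 15 12) = [0, 1, 16, 15, 4, 5, 6, 7, 8, 9, 10, 11, 2, 13, 14, 12, 3]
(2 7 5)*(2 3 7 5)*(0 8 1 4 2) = (0 8 1 4 2 5 3 7) = [8, 4, 5, 7, 2, 3, 6, 0, 1]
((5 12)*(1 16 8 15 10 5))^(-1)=(1 12 5 10 15 8 16)=[0, 12, 2, 3, 4, 10, 6, 7, 16, 9, 15, 11, 5, 13, 14, 8, 1]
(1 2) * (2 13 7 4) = (1 13 7 4 2) = [0, 13, 1, 3, 2, 5, 6, 4, 8, 9, 10, 11, 12, 7]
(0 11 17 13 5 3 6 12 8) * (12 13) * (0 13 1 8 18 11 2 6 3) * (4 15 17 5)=(0 2 6 1 8 13 4 15 17 12 18 11 5)=[2, 8, 6, 3, 15, 0, 1, 7, 13, 9, 10, 5, 18, 4, 14, 17, 16, 12, 11]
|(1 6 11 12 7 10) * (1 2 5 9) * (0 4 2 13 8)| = 13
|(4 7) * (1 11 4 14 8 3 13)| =8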